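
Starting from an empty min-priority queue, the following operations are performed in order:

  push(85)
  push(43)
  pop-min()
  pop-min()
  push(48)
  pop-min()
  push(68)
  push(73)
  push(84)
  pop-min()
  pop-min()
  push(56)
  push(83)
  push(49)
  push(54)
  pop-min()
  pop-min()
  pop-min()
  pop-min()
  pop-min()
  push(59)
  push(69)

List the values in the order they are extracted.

43, 85, 48, 68, 73, 49, 54, 56, 83, 84

insert 85 → {85}
insert 43 → {43, 85}
pop-min → 43; now {85}
pop-min → 85; now {}
insert 48 → {48}
pop-min → 48; now {}
insert 68 → {68}
insert 73 → {68, 73}
insert 84 → {68, 73, 84}
pop-min → 68; now {73, 84}
pop-min → 73; now {84}
insert 56 → {56, 84}
insert 83 → {56, 83, 84}
insert 49 → {49, 56, 83, 84}
insert 54 → {49, 54, 56, 83, 84}
pop-min → 49; now {54, 56, 83, 84}
pop-min → 54; now {56, 83, 84}
pop-min → 56; now {83, 84}
pop-min → 83; now {84}
pop-min → 84; now {}
insert 59 → {59}
insert 69 → {59, 69}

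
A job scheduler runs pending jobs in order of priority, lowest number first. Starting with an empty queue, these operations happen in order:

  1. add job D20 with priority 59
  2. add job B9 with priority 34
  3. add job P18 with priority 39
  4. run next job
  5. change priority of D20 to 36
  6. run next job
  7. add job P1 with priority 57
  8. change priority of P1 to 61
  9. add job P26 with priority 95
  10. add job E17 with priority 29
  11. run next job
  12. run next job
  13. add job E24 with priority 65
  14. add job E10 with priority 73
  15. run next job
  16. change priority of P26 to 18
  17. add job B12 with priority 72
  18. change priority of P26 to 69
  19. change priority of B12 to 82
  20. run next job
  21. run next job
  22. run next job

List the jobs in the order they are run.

add D20 (priority 59) → {D20:59}
add B9 (priority 34) → {B9:34, D20:59}
add P18 (priority 39) → {B9:34, P18:39, D20:59}
run next job → B9; now {P18:39, D20:59}
update D20 to priority 36 → {D20:36, P18:39}
run next job → D20; now {P18:39}
add P1 (priority 57) → {P18:39, P1:57}
update P1 to priority 61 → {P18:39, P1:61}
add P26 (priority 95) → {P18:39, P1:61, P26:95}
add E17 (priority 29) → {E17:29, P18:39, P1:61, P26:95}
run next job → E17; now {P18:39, P1:61, P26:95}
run next job → P18; now {P1:61, P26:95}
add E24 (priority 65) → {P1:61, E24:65, P26:95}
add E10 (priority 73) → {P1:61, E24:65, E10:73, P26:95}
run next job → P1; now {E24:65, E10:73, P26:95}
update P26 to priority 18 → {P26:18, E24:65, E10:73}
add B12 (priority 72) → {P26:18, E24:65, B12:72, E10:73}
update P26 to priority 69 → {E24:65, P26:69, B12:72, E10:73}
update B12 to priority 82 → {E24:65, P26:69, E10:73, B12:82}
run next job → E24; now {P26:69, E10:73, B12:82}
run next job → P26; now {E10:73, B12:82}
run next job → E10; now {B12:82}

[B9, D20, E17, P18, P1, E24, P26, E10]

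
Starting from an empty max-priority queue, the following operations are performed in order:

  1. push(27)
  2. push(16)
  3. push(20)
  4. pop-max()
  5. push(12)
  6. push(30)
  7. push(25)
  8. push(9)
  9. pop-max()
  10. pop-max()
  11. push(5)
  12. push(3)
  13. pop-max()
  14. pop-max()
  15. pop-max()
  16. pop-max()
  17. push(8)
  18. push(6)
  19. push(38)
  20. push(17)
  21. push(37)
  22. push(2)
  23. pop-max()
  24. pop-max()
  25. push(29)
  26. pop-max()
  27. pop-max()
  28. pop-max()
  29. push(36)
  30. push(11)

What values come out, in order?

27 → 30 → 25 → 20 → 16 → 12 → 9 → 38 → 37 → 29 → 17 → 8

insert 27 → {27}
insert 16 → {27, 16}
insert 20 → {27, 20, 16}
pop-max → 27; now {20, 16}
insert 12 → {20, 16, 12}
insert 30 → {30, 20, 16, 12}
insert 25 → {30, 25, 20, 16, 12}
insert 9 → {30, 25, 20, 16, 12, 9}
pop-max → 30; now {25, 20, 16, 12, 9}
pop-max → 25; now {20, 16, 12, 9}
insert 5 → {20, 16, 12, 9, 5}
insert 3 → {20, 16, 12, 9, 5, 3}
pop-max → 20; now {16, 12, 9, 5, 3}
pop-max → 16; now {12, 9, 5, 3}
pop-max → 12; now {9, 5, 3}
pop-max → 9; now {5, 3}
insert 8 → {8, 5, 3}
insert 6 → {8, 6, 5, 3}
insert 38 → {38, 8, 6, 5, 3}
insert 17 → {38, 17, 8, 6, 5, 3}
insert 37 → {38, 37, 17, 8, 6, 5, 3}
insert 2 → {38, 37, 17, 8, 6, 5, 3, 2}
pop-max → 38; now {37, 17, 8, 6, 5, 3, 2}
pop-max → 37; now {17, 8, 6, 5, 3, 2}
insert 29 → {29, 17, 8, 6, 5, 3, 2}
pop-max → 29; now {17, 8, 6, 5, 3, 2}
pop-max → 17; now {8, 6, 5, 3, 2}
pop-max → 8; now {6, 5, 3, 2}
insert 36 → {36, 6, 5, 3, 2}
insert 11 → {36, 11, 6, 5, 3, 2}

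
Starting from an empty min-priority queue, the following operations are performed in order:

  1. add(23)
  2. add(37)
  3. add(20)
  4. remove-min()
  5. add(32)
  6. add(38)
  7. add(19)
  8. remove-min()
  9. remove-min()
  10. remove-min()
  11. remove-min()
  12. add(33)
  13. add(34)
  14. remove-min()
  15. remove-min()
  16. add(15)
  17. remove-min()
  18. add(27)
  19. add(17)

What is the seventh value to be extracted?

insert 23 → {23}
insert 37 → {23, 37}
insert 20 → {20, 23, 37}
remove-min → 20; now {23, 37}
insert 32 → {23, 32, 37}
insert 38 → {23, 32, 37, 38}
insert 19 → {19, 23, 32, 37, 38}
remove-min → 19; now {23, 32, 37, 38}
remove-min → 23; now {32, 37, 38}
remove-min → 32; now {37, 38}
remove-min → 37; now {38}
insert 33 → {33, 38}
insert 34 → {33, 34, 38}
remove-min → 33; now {34, 38}
remove-min → 34; now {38}
insert 15 → {15, 38}
remove-min → 15; now {38}
insert 27 → {27, 38}
insert 17 → {17, 27, 38}

34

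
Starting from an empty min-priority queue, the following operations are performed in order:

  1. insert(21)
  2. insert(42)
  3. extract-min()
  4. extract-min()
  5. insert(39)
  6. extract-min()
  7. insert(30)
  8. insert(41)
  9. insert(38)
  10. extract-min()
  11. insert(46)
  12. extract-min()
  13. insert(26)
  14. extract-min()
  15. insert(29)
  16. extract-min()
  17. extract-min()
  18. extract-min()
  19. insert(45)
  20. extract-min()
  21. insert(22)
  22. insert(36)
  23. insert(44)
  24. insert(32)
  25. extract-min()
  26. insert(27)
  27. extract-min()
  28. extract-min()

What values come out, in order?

insert 21 → {21}
insert 42 → {21, 42}
extract-min → 21; now {42}
extract-min → 42; now {}
insert 39 → {39}
extract-min → 39; now {}
insert 30 → {30}
insert 41 → {30, 41}
insert 38 → {30, 38, 41}
extract-min → 30; now {38, 41}
insert 46 → {38, 41, 46}
extract-min → 38; now {41, 46}
insert 26 → {26, 41, 46}
extract-min → 26; now {41, 46}
insert 29 → {29, 41, 46}
extract-min → 29; now {41, 46}
extract-min → 41; now {46}
extract-min → 46; now {}
insert 45 → {45}
extract-min → 45; now {}
insert 22 → {22}
insert 36 → {22, 36}
insert 44 → {22, 36, 44}
insert 32 → {22, 32, 36, 44}
extract-min → 22; now {32, 36, 44}
insert 27 → {27, 32, 36, 44}
extract-min → 27; now {32, 36, 44}
extract-min → 32; now {36, 44}

21, 42, 39, 30, 38, 26, 29, 41, 46, 45, 22, 27, 32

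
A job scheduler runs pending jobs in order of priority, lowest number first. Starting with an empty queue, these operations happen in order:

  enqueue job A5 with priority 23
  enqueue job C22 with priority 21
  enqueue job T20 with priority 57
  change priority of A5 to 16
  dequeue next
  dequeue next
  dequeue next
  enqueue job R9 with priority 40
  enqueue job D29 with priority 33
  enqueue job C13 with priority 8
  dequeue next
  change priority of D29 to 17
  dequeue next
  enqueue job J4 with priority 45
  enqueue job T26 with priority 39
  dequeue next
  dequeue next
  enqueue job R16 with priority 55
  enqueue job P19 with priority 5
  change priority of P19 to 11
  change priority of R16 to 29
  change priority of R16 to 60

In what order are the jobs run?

A5, C22, T20, C13, D29, T26, R9

add A5 (priority 23) → {A5:23}
add C22 (priority 21) → {C22:21, A5:23}
add T20 (priority 57) → {C22:21, A5:23, T20:57}
update A5 to priority 16 → {A5:16, C22:21, T20:57}
dequeue next → A5; now {C22:21, T20:57}
dequeue next → C22; now {T20:57}
dequeue next → T20; now {}
add R9 (priority 40) → {R9:40}
add D29 (priority 33) → {D29:33, R9:40}
add C13 (priority 8) → {C13:8, D29:33, R9:40}
dequeue next → C13; now {D29:33, R9:40}
update D29 to priority 17 → {D29:17, R9:40}
dequeue next → D29; now {R9:40}
add J4 (priority 45) → {R9:40, J4:45}
add T26 (priority 39) → {T26:39, R9:40, J4:45}
dequeue next → T26; now {R9:40, J4:45}
dequeue next → R9; now {J4:45}
add R16 (priority 55) → {J4:45, R16:55}
add P19 (priority 5) → {P19:5, J4:45, R16:55}
update P19 to priority 11 → {P19:11, J4:45, R16:55}
update R16 to priority 29 → {P19:11, R16:29, J4:45}
update R16 to priority 60 → {P19:11, J4:45, R16:60}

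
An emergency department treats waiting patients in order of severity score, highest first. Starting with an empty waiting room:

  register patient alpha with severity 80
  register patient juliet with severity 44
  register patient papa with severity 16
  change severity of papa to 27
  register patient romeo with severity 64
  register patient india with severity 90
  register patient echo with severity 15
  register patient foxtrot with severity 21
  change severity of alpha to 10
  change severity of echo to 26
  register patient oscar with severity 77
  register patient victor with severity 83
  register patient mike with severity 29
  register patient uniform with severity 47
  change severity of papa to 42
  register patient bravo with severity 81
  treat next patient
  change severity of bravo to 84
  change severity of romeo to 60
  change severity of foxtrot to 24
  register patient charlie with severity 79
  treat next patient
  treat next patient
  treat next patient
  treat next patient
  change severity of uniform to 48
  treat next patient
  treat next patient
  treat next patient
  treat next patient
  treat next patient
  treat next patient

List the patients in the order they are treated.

india, bravo, victor, charlie, oscar, romeo, uniform, juliet, papa, mike, echo

add alpha (severity 80) → {alpha:80}
add juliet (severity 44) → {alpha:80, juliet:44}
add papa (severity 16) → {alpha:80, juliet:44, papa:16}
update papa to severity 27 → {alpha:80, juliet:44, papa:27}
add romeo (severity 64) → {alpha:80, romeo:64, juliet:44, papa:27}
add india (severity 90) → {india:90, alpha:80, romeo:64, juliet:44, papa:27}
add echo (severity 15) → {india:90, alpha:80, romeo:64, juliet:44, papa:27, echo:15}
add foxtrot (severity 21) → {india:90, alpha:80, romeo:64, juliet:44, papa:27, foxtrot:21, echo:15}
update alpha to severity 10 → {india:90, romeo:64, juliet:44, papa:27, foxtrot:21, echo:15, alpha:10}
update echo to severity 26 → {india:90, romeo:64, juliet:44, papa:27, echo:26, foxtrot:21, alpha:10}
add oscar (severity 77) → {india:90, oscar:77, romeo:64, juliet:44, papa:27, echo:26, foxtrot:21, alpha:10}
add victor (severity 83) → {india:90, victor:83, oscar:77, romeo:64, juliet:44, papa:27, echo:26, foxtrot:21, alpha:10}
add mike (severity 29) → {india:90, victor:83, oscar:77, romeo:64, juliet:44, mike:29, papa:27, echo:26, foxtrot:21, alpha:10}
add uniform (severity 47) → {india:90, victor:83, oscar:77, romeo:64, uniform:47, juliet:44, mike:29, papa:27, echo:26, foxtrot:21, alpha:10}
update papa to severity 42 → {india:90, victor:83, oscar:77, romeo:64, uniform:47, juliet:44, papa:42, mike:29, echo:26, foxtrot:21, alpha:10}
add bravo (severity 81) → {india:90, victor:83, bravo:81, oscar:77, romeo:64, uniform:47, juliet:44, papa:42, mike:29, echo:26, foxtrot:21, alpha:10}
treat next patient → india; now {victor:83, bravo:81, oscar:77, romeo:64, uniform:47, juliet:44, papa:42, mike:29, echo:26, foxtrot:21, alpha:10}
update bravo to severity 84 → {bravo:84, victor:83, oscar:77, romeo:64, uniform:47, juliet:44, papa:42, mike:29, echo:26, foxtrot:21, alpha:10}
update romeo to severity 60 → {bravo:84, victor:83, oscar:77, romeo:60, uniform:47, juliet:44, papa:42, mike:29, echo:26, foxtrot:21, alpha:10}
update foxtrot to severity 24 → {bravo:84, victor:83, oscar:77, romeo:60, uniform:47, juliet:44, papa:42, mike:29, echo:26, foxtrot:24, alpha:10}
add charlie (severity 79) → {bravo:84, victor:83, charlie:79, oscar:77, romeo:60, uniform:47, juliet:44, papa:42, mike:29, echo:26, foxtrot:24, alpha:10}
treat next patient → bravo; now {victor:83, charlie:79, oscar:77, romeo:60, uniform:47, juliet:44, papa:42, mike:29, echo:26, foxtrot:24, alpha:10}
treat next patient → victor; now {charlie:79, oscar:77, romeo:60, uniform:47, juliet:44, papa:42, mike:29, echo:26, foxtrot:24, alpha:10}
treat next patient → charlie; now {oscar:77, romeo:60, uniform:47, juliet:44, papa:42, mike:29, echo:26, foxtrot:24, alpha:10}
treat next patient → oscar; now {romeo:60, uniform:47, juliet:44, papa:42, mike:29, echo:26, foxtrot:24, alpha:10}
update uniform to severity 48 → {romeo:60, uniform:48, juliet:44, papa:42, mike:29, echo:26, foxtrot:24, alpha:10}
treat next patient → romeo; now {uniform:48, juliet:44, papa:42, mike:29, echo:26, foxtrot:24, alpha:10}
treat next patient → uniform; now {juliet:44, papa:42, mike:29, echo:26, foxtrot:24, alpha:10}
treat next patient → juliet; now {papa:42, mike:29, echo:26, foxtrot:24, alpha:10}
treat next patient → papa; now {mike:29, echo:26, foxtrot:24, alpha:10}
treat next patient → mike; now {echo:26, foxtrot:24, alpha:10}
treat next patient → echo; now {foxtrot:24, alpha:10}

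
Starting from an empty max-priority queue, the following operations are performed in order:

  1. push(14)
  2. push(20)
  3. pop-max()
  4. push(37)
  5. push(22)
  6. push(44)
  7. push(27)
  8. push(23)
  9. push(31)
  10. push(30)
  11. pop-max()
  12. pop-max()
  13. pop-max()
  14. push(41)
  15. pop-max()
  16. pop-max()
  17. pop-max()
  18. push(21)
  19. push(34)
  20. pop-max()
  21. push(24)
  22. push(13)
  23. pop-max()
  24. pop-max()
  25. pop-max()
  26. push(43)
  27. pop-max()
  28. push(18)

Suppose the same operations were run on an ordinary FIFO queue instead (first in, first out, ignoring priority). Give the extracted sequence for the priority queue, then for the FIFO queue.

insert 14 → {14}
insert 20 → {20, 14}
pop-max → 20; now {14}
insert 37 → {37, 14}
insert 22 → {37, 22, 14}
insert 44 → {44, 37, 22, 14}
insert 27 → {44, 37, 27, 22, 14}
insert 23 → {44, 37, 27, 23, 22, 14}
insert 31 → {44, 37, 31, 27, 23, 22, 14}
insert 30 → {44, 37, 31, 30, 27, 23, 22, 14}
pop-max → 44; now {37, 31, 30, 27, 23, 22, 14}
pop-max → 37; now {31, 30, 27, 23, 22, 14}
pop-max → 31; now {30, 27, 23, 22, 14}
insert 41 → {41, 30, 27, 23, 22, 14}
pop-max → 41; now {30, 27, 23, 22, 14}
pop-max → 30; now {27, 23, 22, 14}
pop-max → 27; now {23, 22, 14}
insert 21 → {23, 22, 21, 14}
insert 34 → {34, 23, 22, 21, 14}
pop-max → 34; now {23, 22, 21, 14}
insert 24 → {24, 23, 22, 21, 14}
insert 13 → {24, 23, 22, 21, 14, 13}
pop-max → 24; now {23, 22, 21, 14, 13}
pop-max → 23; now {22, 21, 14, 13}
pop-max → 22; now {21, 14, 13}
insert 43 → {43, 21, 14, 13}
pop-max → 43; now {21, 14, 13}
insert 18 → {21, 18, 14, 13}

priority queue: 20 → 44 → 37 → 31 → 41 → 30 → 27 → 34 → 24 → 23 → 22 → 43; FIFO queue: [14, 20, 37, 22, 44, 27, 23, 31, 30, 41, 21, 34]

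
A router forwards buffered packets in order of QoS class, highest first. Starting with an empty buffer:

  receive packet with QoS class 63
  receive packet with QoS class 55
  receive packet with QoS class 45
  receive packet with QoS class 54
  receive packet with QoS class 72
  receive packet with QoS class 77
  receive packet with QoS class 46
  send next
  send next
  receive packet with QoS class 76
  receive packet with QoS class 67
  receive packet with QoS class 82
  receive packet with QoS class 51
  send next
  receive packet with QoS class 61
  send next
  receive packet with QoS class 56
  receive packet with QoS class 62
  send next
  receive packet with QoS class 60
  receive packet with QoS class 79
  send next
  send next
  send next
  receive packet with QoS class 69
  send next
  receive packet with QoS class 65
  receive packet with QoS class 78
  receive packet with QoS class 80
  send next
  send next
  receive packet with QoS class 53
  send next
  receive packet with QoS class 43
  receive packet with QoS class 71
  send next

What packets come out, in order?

insert 63 → {63}
insert 55 → {63, 55}
insert 45 → {63, 55, 45}
insert 54 → {63, 55, 54, 45}
insert 72 → {72, 63, 55, 54, 45}
insert 77 → {77, 72, 63, 55, 54, 45}
insert 46 → {77, 72, 63, 55, 54, 46, 45}
send next → 77; now {72, 63, 55, 54, 46, 45}
send next → 72; now {63, 55, 54, 46, 45}
insert 76 → {76, 63, 55, 54, 46, 45}
insert 67 → {76, 67, 63, 55, 54, 46, 45}
insert 82 → {82, 76, 67, 63, 55, 54, 46, 45}
insert 51 → {82, 76, 67, 63, 55, 54, 51, 46, 45}
send next → 82; now {76, 67, 63, 55, 54, 51, 46, 45}
insert 61 → {76, 67, 63, 61, 55, 54, 51, 46, 45}
send next → 76; now {67, 63, 61, 55, 54, 51, 46, 45}
insert 56 → {67, 63, 61, 56, 55, 54, 51, 46, 45}
insert 62 → {67, 63, 62, 61, 56, 55, 54, 51, 46, 45}
send next → 67; now {63, 62, 61, 56, 55, 54, 51, 46, 45}
insert 60 → {63, 62, 61, 60, 56, 55, 54, 51, 46, 45}
insert 79 → {79, 63, 62, 61, 60, 56, 55, 54, 51, 46, 45}
send next → 79; now {63, 62, 61, 60, 56, 55, 54, 51, 46, 45}
send next → 63; now {62, 61, 60, 56, 55, 54, 51, 46, 45}
send next → 62; now {61, 60, 56, 55, 54, 51, 46, 45}
insert 69 → {69, 61, 60, 56, 55, 54, 51, 46, 45}
send next → 69; now {61, 60, 56, 55, 54, 51, 46, 45}
insert 65 → {65, 61, 60, 56, 55, 54, 51, 46, 45}
insert 78 → {78, 65, 61, 60, 56, 55, 54, 51, 46, 45}
insert 80 → {80, 78, 65, 61, 60, 56, 55, 54, 51, 46, 45}
send next → 80; now {78, 65, 61, 60, 56, 55, 54, 51, 46, 45}
send next → 78; now {65, 61, 60, 56, 55, 54, 51, 46, 45}
insert 53 → {65, 61, 60, 56, 55, 54, 53, 51, 46, 45}
send next → 65; now {61, 60, 56, 55, 54, 53, 51, 46, 45}
insert 43 → {61, 60, 56, 55, 54, 53, 51, 46, 45, 43}
insert 71 → {71, 61, 60, 56, 55, 54, 53, 51, 46, 45, 43}
send next → 71; now {61, 60, 56, 55, 54, 53, 51, 46, 45, 43}

[77, 72, 82, 76, 67, 79, 63, 62, 69, 80, 78, 65, 71]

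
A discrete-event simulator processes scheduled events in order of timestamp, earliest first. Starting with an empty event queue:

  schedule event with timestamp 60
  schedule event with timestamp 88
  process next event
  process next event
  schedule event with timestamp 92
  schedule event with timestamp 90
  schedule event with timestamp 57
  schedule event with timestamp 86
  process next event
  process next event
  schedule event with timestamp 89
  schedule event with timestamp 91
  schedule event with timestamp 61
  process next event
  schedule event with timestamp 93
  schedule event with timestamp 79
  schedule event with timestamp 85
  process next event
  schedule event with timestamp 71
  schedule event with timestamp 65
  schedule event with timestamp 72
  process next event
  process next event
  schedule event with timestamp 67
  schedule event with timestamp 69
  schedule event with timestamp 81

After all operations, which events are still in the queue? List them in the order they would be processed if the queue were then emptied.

insert 60 → {60}
insert 88 → {60, 88}
process next event → 60; now {88}
process next event → 88; now {}
insert 92 → {92}
insert 90 → {90, 92}
insert 57 → {57, 90, 92}
insert 86 → {57, 86, 90, 92}
process next event → 57; now {86, 90, 92}
process next event → 86; now {90, 92}
insert 89 → {89, 90, 92}
insert 91 → {89, 90, 91, 92}
insert 61 → {61, 89, 90, 91, 92}
process next event → 61; now {89, 90, 91, 92}
insert 93 → {89, 90, 91, 92, 93}
insert 79 → {79, 89, 90, 91, 92, 93}
insert 85 → {79, 85, 89, 90, 91, 92, 93}
process next event → 79; now {85, 89, 90, 91, 92, 93}
insert 71 → {71, 85, 89, 90, 91, 92, 93}
insert 65 → {65, 71, 85, 89, 90, 91, 92, 93}
insert 72 → {65, 71, 72, 85, 89, 90, 91, 92, 93}
process next event → 65; now {71, 72, 85, 89, 90, 91, 92, 93}
process next event → 71; now {72, 85, 89, 90, 91, 92, 93}
insert 67 → {67, 72, 85, 89, 90, 91, 92, 93}
insert 69 → {67, 69, 72, 85, 89, 90, 91, 92, 93}
insert 81 → {67, 69, 72, 81, 85, 89, 90, 91, 92, 93}

[67, 69, 72, 81, 85, 89, 90, 91, 92, 93]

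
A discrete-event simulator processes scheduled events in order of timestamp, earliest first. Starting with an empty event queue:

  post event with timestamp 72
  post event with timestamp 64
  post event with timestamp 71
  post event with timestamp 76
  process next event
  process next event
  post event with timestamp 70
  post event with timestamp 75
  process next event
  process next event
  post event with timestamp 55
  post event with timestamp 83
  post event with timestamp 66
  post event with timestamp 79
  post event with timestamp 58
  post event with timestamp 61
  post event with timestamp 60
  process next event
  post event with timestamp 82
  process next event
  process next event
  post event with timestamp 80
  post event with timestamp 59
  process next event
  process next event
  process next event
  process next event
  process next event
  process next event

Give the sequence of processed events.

insert 72 → {72}
insert 64 → {64, 72}
insert 71 → {64, 71, 72}
insert 76 → {64, 71, 72, 76}
process next event → 64; now {71, 72, 76}
process next event → 71; now {72, 76}
insert 70 → {70, 72, 76}
insert 75 → {70, 72, 75, 76}
process next event → 70; now {72, 75, 76}
process next event → 72; now {75, 76}
insert 55 → {55, 75, 76}
insert 83 → {55, 75, 76, 83}
insert 66 → {55, 66, 75, 76, 83}
insert 79 → {55, 66, 75, 76, 79, 83}
insert 58 → {55, 58, 66, 75, 76, 79, 83}
insert 61 → {55, 58, 61, 66, 75, 76, 79, 83}
insert 60 → {55, 58, 60, 61, 66, 75, 76, 79, 83}
process next event → 55; now {58, 60, 61, 66, 75, 76, 79, 83}
insert 82 → {58, 60, 61, 66, 75, 76, 79, 82, 83}
process next event → 58; now {60, 61, 66, 75, 76, 79, 82, 83}
process next event → 60; now {61, 66, 75, 76, 79, 82, 83}
insert 80 → {61, 66, 75, 76, 79, 80, 82, 83}
insert 59 → {59, 61, 66, 75, 76, 79, 80, 82, 83}
process next event → 59; now {61, 66, 75, 76, 79, 80, 82, 83}
process next event → 61; now {66, 75, 76, 79, 80, 82, 83}
process next event → 66; now {75, 76, 79, 80, 82, 83}
process next event → 75; now {76, 79, 80, 82, 83}
process next event → 76; now {79, 80, 82, 83}
process next event → 79; now {80, 82, 83}

64 → 71 → 70 → 72 → 55 → 58 → 60 → 59 → 61 → 66 → 75 → 76 → 79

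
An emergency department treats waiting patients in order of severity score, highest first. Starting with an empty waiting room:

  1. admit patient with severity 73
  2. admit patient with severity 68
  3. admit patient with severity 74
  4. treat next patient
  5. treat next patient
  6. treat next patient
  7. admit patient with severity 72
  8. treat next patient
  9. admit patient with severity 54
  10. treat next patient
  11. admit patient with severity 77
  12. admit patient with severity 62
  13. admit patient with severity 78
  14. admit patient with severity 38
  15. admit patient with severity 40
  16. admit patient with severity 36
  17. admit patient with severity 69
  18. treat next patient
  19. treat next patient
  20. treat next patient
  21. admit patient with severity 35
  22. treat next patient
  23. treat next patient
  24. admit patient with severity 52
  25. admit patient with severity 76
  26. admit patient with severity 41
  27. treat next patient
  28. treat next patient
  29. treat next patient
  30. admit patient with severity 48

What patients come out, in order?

[74, 73, 68, 72, 54, 78, 77, 69, 62, 40, 76, 52, 41]

insert 73 → {73}
insert 68 → {73, 68}
insert 74 → {74, 73, 68}
treat next patient → 74; now {73, 68}
treat next patient → 73; now {68}
treat next patient → 68; now {}
insert 72 → {72}
treat next patient → 72; now {}
insert 54 → {54}
treat next patient → 54; now {}
insert 77 → {77}
insert 62 → {77, 62}
insert 78 → {78, 77, 62}
insert 38 → {78, 77, 62, 38}
insert 40 → {78, 77, 62, 40, 38}
insert 36 → {78, 77, 62, 40, 38, 36}
insert 69 → {78, 77, 69, 62, 40, 38, 36}
treat next patient → 78; now {77, 69, 62, 40, 38, 36}
treat next patient → 77; now {69, 62, 40, 38, 36}
treat next patient → 69; now {62, 40, 38, 36}
insert 35 → {62, 40, 38, 36, 35}
treat next patient → 62; now {40, 38, 36, 35}
treat next patient → 40; now {38, 36, 35}
insert 52 → {52, 38, 36, 35}
insert 76 → {76, 52, 38, 36, 35}
insert 41 → {76, 52, 41, 38, 36, 35}
treat next patient → 76; now {52, 41, 38, 36, 35}
treat next patient → 52; now {41, 38, 36, 35}
treat next patient → 41; now {38, 36, 35}
insert 48 → {48, 38, 36, 35}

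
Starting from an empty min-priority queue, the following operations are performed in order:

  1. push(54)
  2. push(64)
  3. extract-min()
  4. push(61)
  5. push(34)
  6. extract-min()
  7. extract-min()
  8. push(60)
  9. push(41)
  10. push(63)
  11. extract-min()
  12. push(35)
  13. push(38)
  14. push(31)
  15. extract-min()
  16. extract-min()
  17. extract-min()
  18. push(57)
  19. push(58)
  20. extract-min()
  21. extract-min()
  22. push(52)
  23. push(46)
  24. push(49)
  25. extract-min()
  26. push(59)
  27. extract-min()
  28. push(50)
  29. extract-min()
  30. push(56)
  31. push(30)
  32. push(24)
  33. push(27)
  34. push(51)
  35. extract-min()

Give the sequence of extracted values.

54 → 34 → 61 → 41 → 31 → 35 → 38 → 57 → 58 → 46 → 49 → 50 → 24

insert 54 → {54}
insert 64 → {54, 64}
extract-min → 54; now {64}
insert 61 → {61, 64}
insert 34 → {34, 61, 64}
extract-min → 34; now {61, 64}
extract-min → 61; now {64}
insert 60 → {60, 64}
insert 41 → {41, 60, 64}
insert 63 → {41, 60, 63, 64}
extract-min → 41; now {60, 63, 64}
insert 35 → {35, 60, 63, 64}
insert 38 → {35, 38, 60, 63, 64}
insert 31 → {31, 35, 38, 60, 63, 64}
extract-min → 31; now {35, 38, 60, 63, 64}
extract-min → 35; now {38, 60, 63, 64}
extract-min → 38; now {60, 63, 64}
insert 57 → {57, 60, 63, 64}
insert 58 → {57, 58, 60, 63, 64}
extract-min → 57; now {58, 60, 63, 64}
extract-min → 58; now {60, 63, 64}
insert 52 → {52, 60, 63, 64}
insert 46 → {46, 52, 60, 63, 64}
insert 49 → {46, 49, 52, 60, 63, 64}
extract-min → 46; now {49, 52, 60, 63, 64}
insert 59 → {49, 52, 59, 60, 63, 64}
extract-min → 49; now {52, 59, 60, 63, 64}
insert 50 → {50, 52, 59, 60, 63, 64}
extract-min → 50; now {52, 59, 60, 63, 64}
insert 56 → {52, 56, 59, 60, 63, 64}
insert 30 → {30, 52, 56, 59, 60, 63, 64}
insert 24 → {24, 30, 52, 56, 59, 60, 63, 64}
insert 27 → {24, 27, 30, 52, 56, 59, 60, 63, 64}
insert 51 → {24, 27, 30, 51, 52, 56, 59, 60, 63, 64}
extract-min → 24; now {27, 30, 51, 52, 56, 59, 60, 63, 64}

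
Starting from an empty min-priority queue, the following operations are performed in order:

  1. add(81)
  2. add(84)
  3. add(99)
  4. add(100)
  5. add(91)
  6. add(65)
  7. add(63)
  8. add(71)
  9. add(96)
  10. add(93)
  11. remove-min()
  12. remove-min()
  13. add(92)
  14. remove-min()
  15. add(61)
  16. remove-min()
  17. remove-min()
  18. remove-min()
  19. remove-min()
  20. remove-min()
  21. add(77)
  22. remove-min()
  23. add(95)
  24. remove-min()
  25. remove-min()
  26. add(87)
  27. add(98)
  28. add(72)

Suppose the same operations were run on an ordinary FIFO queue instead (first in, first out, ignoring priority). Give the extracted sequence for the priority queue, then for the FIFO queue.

insert 81 → {81}
insert 84 → {81, 84}
insert 99 → {81, 84, 99}
insert 100 → {81, 84, 99, 100}
insert 91 → {81, 84, 91, 99, 100}
insert 65 → {65, 81, 84, 91, 99, 100}
insert 63 → {63, 65, 81, 84, 91, 99, 100}
insert 71 → {63, 65, 71, 81, 84, 91, 99, 100}
insert 96 → {63, 65, 71, 81, 84, 91, 96, 99, 100}
insert 93 → {63, 65, 71, 81, 84, 91, 93, 96, 99, 100}
remove-min → 63; now {65, 71, 81, 84, 91, 93, 96, 99, 100}
remove-min → 65; now {71, 81, 84, 91, 93, 96, 99, 100}
insert 92 → {71, 81, 84, 91, 92, 93, 96, 99, 100}
remove-min → 71; now {81, 84, 91, 92, 93, 96, 99, 100}
insert 61 → {61, 81, 84, 91, 92, 93, 96, 99, 100}
remove-min → 61; now {81, 84, 91, 92, 93, 96, 99, 100}
remove-min → 81; now {84, 91, 92, 93, 96, 99, 100}
remove-min → 84; now {91, 92, 93, 96, 99, 100}
remove-min → 91; now {92, 93, 96, 99, 100}
remove-min → 92; now {93, 96, 99, 100}
insert 77 → {77, 93, 96, 99, 100}
remove-min → 77; now {93, 96, 99, 100}
insert 95 → {93, 95, 96, 99, 100}
remove-min → 93; now {95, 96, 99, 100}
remove-min → 95; now {96, 99, 100}
insert 87 → {87, 96, 99, 100}
insert 98 → {87, 96, 98, 99, 100}
insert 72 → {72, 87, 96, 98, 99, 100}

priority queue: 63, 65, 71, 61, 81, 84, 91, 92, 77, 93, 95; FIFO queue: [81, 84, 99, 100, 91, 65, 63, 71, 96, 93, 92]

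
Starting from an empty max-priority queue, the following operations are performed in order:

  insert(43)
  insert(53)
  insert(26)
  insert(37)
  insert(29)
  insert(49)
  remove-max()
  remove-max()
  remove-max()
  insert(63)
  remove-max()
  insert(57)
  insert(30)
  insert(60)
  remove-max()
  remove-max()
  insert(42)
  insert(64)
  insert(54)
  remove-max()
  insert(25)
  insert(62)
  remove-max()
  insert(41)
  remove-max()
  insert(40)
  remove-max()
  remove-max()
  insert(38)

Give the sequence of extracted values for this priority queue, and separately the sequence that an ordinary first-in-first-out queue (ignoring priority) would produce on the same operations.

priority queue: [53, 49, 43, 63, 60, 57, 64, 62, 54, 42, 41]; FIFO queue: 43 → 53 → 26 → 37 → 29 → 49 → 63 → 57 → 30 → 60 → 42

insert 43 → {43}
insert 53 → {53, 43}
insert 26 → {53, 43, 26}
insert 37 → {53, 43, 37, 26}
insert 29 → {53, 43, 37, 29, 26}
insert 49 → {53, 49, 43, 37, 29, 26}
remove-max → 53; now {49, 43, 37, 29, 26}
remove-max → 49; now {43, 37, 29, 26}
remove-max → 43; now {37, 29, 26}
insert 63 → {63, 37, 29, 26}
remove-max → 63; now {37, 29, 26}
insert 57 → {57, 37, 29, 26}
insert 30 → {57, 37, 30, 29, 26}
insert 60 → {60, 57, 37, 30, 29, 26}
remove-max → 60; now {57, 37, 30, 29, 26}
remove-max → 57; now {37, 30, 29, 26}
insert 42 → {42, 37, 30, 29, 26}
insert 64 → {64, 42, 37, 30, 29, 26}
insert 54 → {64, 54, 42, 37, 30, 29, 26}
remove-max → 64; now {54, 42, 37, 30, 29, 26}
insert 25 → {54, 42, 37, 30, 29, 26, 25}
insert 62 → {62, 54, 42, 37, 30, 29, 26, 25}
remove-max → 62; now {54, 42, 37, 30, 29, 26, 25}
insert 41 → {54, 42, 41, 37, 30, 29, 26, 25}
remove-max → 54; now {42, 41, 37, 30, 29, 26, 25}
insert 40 → {42, 41, 40, 37, 30, 29, 26, 25}
remove-max → 42; now {41, 40, 37, 30, 29, 26, 25}
remove-max → 41; now {40, 37, 30, 29, 26, 25}
insert 38 → {40, 38, 37, 30, 29, 26, 25}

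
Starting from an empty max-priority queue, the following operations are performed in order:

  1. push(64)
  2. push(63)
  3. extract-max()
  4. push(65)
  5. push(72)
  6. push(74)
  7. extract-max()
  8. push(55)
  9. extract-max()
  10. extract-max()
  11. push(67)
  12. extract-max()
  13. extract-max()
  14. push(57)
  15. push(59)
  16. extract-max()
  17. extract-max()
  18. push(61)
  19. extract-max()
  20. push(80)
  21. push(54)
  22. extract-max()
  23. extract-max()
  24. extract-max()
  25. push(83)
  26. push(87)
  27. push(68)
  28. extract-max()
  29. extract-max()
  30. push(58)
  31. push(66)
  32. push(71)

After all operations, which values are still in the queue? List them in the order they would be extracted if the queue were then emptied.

[71, 68, 66, 58]

insert 64 → {64}
insert 63 → {64, 63}
extract-max → 64; now {63}
insert 65 → {65, 63}
insert 72 → {72, 65, 63}
insert 74 → {74, 72, 65, 63}
extract-max → 74; now {72, 65, 63}
insert 55 → {72, 65, 63, 55}
extract-max → 72; now {65, 63, 55}
extract-max → 65; now {63, 55}
insert 67 → {67, 63, 55}
extract-max → 67; now {63, 55}
extract-max → 63; now {55}
insert 57 → {57, 55}
insert 59 → {59, 57, 55}
extract-max → 59; now {57, 55}
extract-max → 57; now {55}
insert 61 → {61, 55}
extract-max → 61; now {55}
insert 80 → {80, 55}
insert 54 → {80, 55, 54}
extract-max → 80; now {55, 54}
extract-max → 55; now {54}
extract-max → 54; now {}
insert 83 → {83}
insert 87 → {87, 83}
insert 68 → {87, 83, 68}
extract-max → 87; now {83, 68}
extract-max → 83; now {68}
insert 58 → {68, 58}
insert 66 → {68, 66, 58}
insert 71 → {71, 68, 66, 58}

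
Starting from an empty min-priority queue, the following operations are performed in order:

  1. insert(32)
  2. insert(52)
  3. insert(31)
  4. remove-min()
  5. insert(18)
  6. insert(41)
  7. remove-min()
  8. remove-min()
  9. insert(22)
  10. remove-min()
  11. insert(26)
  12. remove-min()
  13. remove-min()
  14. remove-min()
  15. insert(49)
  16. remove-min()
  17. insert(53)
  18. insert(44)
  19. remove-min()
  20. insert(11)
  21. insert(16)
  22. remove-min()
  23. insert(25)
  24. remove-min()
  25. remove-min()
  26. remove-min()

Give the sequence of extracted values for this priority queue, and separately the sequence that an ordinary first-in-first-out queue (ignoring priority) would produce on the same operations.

priority queue: 31, 18, 32, 22, 26, 41, 52, 49, 44, 11, 16, 25, 53; FIFO queue: 32, 52, 31, 18, 41, 22, 26, 49, 53, 44, 11, 16, 25

insert 32 → {32}
insert 52 → {32, 52}
insert 31 → {31, 32, 52}
remove-min → 31; now {32, 52}
insert 18 → {18, 32, 52}
insert 41 → {18, 32, 41, 52}
remove-min → 18; now {32, 41, 52}
remove-min → 32; now {41, 52}
insert 22 → {22, 41, 52}
remove-min → 22; now {41, 52}
insert 26 → {26, 41, 52}
remove-min → 26; now {41, 52}
remove-min → 41; now {52}
remove-min → 52; now {}
insert 49 → {49}
remove-min → 49; now {}
insert 53 → {53}
insert 44 → {44, 53}
remove-min → 44; now {53}
insert 11 → {11, 53}
insert 16 → {11, 16, 53}
remove-min → 11; now {16, 53}
insert 25 → {16, 25, 53}
remove-min → 16; now {25, 53}
remove-min → 25; now {53}
remove-min → 53; now {}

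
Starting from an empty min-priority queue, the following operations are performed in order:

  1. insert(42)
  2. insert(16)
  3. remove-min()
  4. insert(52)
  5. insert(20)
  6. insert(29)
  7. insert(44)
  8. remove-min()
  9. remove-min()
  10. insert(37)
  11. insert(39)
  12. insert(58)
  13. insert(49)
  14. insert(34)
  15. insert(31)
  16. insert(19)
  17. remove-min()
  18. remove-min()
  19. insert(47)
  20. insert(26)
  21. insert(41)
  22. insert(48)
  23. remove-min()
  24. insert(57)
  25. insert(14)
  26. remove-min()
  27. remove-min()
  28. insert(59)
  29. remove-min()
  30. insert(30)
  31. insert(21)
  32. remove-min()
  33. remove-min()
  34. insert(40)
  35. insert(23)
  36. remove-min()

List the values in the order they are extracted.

insert 42 → {42}
insert 16 → {16, 42}
remove-min → 16; now {42}
insert 52 → {42, 52}
insert 20 → {20, 42, 52}
insert 29 → {20, 29, 42, 52}
insert 44 → {20, 29, 42, 44, 52}
remove-min → 20; now {29, 42, 44, 52}
remove-min → 29; now {42, 44, 52}
insert 37 → {37, 42, 44, 52}
insert 39 → {37, 39, 42, 44, 52}
insert 58 → {37, 39, 42, 44, 52, 58}
insert 49 → {37, 39, 42, 44, 49, 52, 58}
insert 34 → {34, 37, 39, 42, 44, 49, 52, 58}
insert 31 → {31, 34, 37, 39, 42, 44, 49, 52, 58}
insert 19 → {19, 31, 34, 37, 39, 42, 44, 49, 52, 58}
remove-min → 19; now {31, 34, 37, 39, 42, 44, 49, 52, 58}
remove-min → 31; now {34, 37, 39, 42, 44, 49, 52, 58}
insert 47 → {34, 37, 39, 42, 44, 47, 49, 52, 58}
insert 26 → {26, 34, 37, 39, 42, 44, 47, 49, 52, 58}
insert 41 → {26, 34, 37, 39, 41, 42, 44, 47, 49, 52, 58}
insert 48 → {26, 34, 37, 39, 41, 42, 44, 47, 48, 49, 52, 58}
remove-min → 26; now {34, 37, 39, 41, 42, 44, 47, 48, 49, 52, 58}
insert 57 → {34, 37, 39, 41, 42, 44, 47, 48, 49, 52, 57, 58}
insert 14 → {14, 34, 37, 39, 41, 42, 44, 47, 48, 49, 52, 57, 58}
remove-min → 14; now {34, 37, 39, 41, 42, 44, 47, 48, 49, 52, 57, 58}
remove-min → 34; now {37, 39, 41, 42, 44, 47, 48, 49, 52, 57, 58}
insert 59 → {37, 39, 41, 42, 44, 47, 48, 49, 52, 57, 58, 59}
remove-min → 37; now {39, 41, 42, 44, 47, 48, 49, 52, 57, 58, 59}
insert 30 → {30, 39, 41, 42, 44, 47, 48, 49, 52, 57, 58, 59}
insert 21 → {21, 30, 39, 41, 42, 44, 47, 48, 49, 52, 57, 58, 59}
remove-min → 21; now {30, 39, 41, 42, 44, 47, 48, 49, 52, 57, 58, 59}
remove-min → 30; now {39, 41, 42, 44, 47, 48, 49, 52, 57, 58, 59}
insert 40 → {39, 40, 41, 42, 44, 47, 48, 49, 52, 57, 58, 59}
insert 23 → {23, 39, 40, 41, 42, 44, 47, 48, 49, 52, 57, 58, 59}
remove-min → 23; now {39, 40, 41, 42, 44, 47, 48, 49, 52, 57, 58, 59}

16, 20, 29, 19, 31, 26, 14, 34, 37, 21, 30, 23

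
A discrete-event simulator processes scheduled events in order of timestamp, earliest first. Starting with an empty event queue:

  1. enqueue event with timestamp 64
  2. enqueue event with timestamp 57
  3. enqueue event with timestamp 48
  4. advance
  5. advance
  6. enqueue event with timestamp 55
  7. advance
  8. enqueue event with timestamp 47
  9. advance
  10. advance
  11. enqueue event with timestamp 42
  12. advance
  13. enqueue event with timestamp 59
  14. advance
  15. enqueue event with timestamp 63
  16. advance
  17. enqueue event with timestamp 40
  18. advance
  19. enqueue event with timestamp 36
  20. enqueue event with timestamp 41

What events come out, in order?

48 → 57 → 55 → 47 → 64 → 42 → 59 → 63 → 40

insert 64 → {64}
insert 57 → {57, 64}
insert 48 → {48, 57, 64}
advance → 48; now {57, 64}
advance → 57; now {64}
insert 55 → {55, 64}
advance → 55; now {64}
insert 47 → {47, 64}
advance → 47; now {64}
advance → 64; now {}
insert 42 → {42}
advance → 42; now {}
insert 59 → {59}
advance → 59; now {}
insert 63 → {63}
advance → 63; now {}
insert 40 → {40}
advance → 40; now {}
insert 36 → {36}
insert 41 → {36, 41}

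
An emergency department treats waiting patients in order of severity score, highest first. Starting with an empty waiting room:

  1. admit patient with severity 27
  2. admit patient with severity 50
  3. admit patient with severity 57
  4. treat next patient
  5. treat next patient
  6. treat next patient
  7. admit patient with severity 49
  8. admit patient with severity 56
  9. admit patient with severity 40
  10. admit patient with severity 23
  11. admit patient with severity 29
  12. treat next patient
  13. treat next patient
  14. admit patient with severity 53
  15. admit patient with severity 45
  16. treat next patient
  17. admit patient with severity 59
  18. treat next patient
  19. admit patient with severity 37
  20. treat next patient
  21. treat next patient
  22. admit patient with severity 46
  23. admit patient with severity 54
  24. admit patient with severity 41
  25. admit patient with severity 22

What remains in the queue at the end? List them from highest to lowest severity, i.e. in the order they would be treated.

insert 27 → {27}
insert 50 → {50, 27}
insert 57 → {57, 50, 27}
treat next patient → 57; now {50, 27}
treat next patient → 50; now {27}
treat next patient → 27; now {}
insert 49 → {49}
insert 56 → {56, 49}
insert 40 → {56, 49, 40}
insert 23 → {56, 49, 40, 23}
insert 29 → {56, 49, 40, 29, 23}
treat next patient → 56; now {49, 40, 29, 23}
treat next patient → 49; now {40, 29, 23}
insert 53 → {53, 40, 29, 23}
insert 45 → {53, 45, 40, 29, 23}
treat next patient → 53; now {45, 40, 29, 23}
insert 59 → {59, 45, 40, 29, 23}
treat next patient → 59; now {45, 40, 29, 23}
insert 37 → {45, 40, 37, 29, 23}
treat next patient → 45; now {40, 37, 29, 23}
treat next patient → 40; now {37, 29, 23}
insert 46 → {46, 37, 29, 23}
insert 54 → {54, 46, 37, 29, 23}
insert 41 → {54, 46, 41, 37, 29, 23}
insert 22 → {54, 46, 41, 37, 29, 23, 22}

54 → 46 → 41 → 37 → 29 → 23 → 22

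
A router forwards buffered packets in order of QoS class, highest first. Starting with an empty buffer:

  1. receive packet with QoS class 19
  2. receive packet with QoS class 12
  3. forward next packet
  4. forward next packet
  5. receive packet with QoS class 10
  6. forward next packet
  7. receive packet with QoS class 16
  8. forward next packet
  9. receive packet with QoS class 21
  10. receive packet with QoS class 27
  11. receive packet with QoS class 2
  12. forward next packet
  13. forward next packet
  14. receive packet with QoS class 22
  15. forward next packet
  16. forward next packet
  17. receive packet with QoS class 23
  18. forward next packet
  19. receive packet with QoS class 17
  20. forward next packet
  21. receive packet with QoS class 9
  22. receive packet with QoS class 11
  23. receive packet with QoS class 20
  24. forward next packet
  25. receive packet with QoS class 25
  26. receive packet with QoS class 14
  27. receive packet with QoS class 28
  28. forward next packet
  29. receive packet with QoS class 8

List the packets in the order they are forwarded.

insert 19 → {19}
insert 12 → {19, 12}
forward next packet → 19; now {12}
forward next packet → 12; now {}
insert 10 → {10}
forward next packet → 10; now {}
insert 16 → {16}
forward next packet → 16; now {}
insert 21 → {21}
insert 27 → {27, 21}
insert 2 → {27, 21, 2}
forward next packet → 27; now {21, 2}
forward next packet → 21; now {2}
insert 22 → {22, 2}
forward next packet → 22; now {2}
forward next packet → 2; now {}
insert 23 → {23}
forward next packet → 23; now {}
insert 17 → {17}
forward next packet → 17; now {}
insert 9 → {9}
insert 11 → {11, 9}
insert 20 → {20, 11, 9}
forward next packet → 20; now {11, 9}
insert 25 → {25, 11, 9}
insert 14 → {25, 14, 11, 9}
insert 28 → {28, 25, 14, 11, 9}
forward next packet → 28; now {25, 14, 11, 9}
insert 8 → {25, 14, 11, 9, 8}

19, 12, 10, 16, 27, 21, 22, 2, 23, 17, 20, 28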